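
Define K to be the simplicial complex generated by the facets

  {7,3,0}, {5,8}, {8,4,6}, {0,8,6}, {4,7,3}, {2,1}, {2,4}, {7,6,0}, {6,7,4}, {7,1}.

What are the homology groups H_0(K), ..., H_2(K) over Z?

Order the vertices as 0 < 1 < 2 < 3 < 4 < 5 < 6 < 7 < 8. Listing each simplex with vertices in this order, K has dimension 2 with simplices:

  0-simplices (9): [0], [1], [2], [3], [4], [5], [6], [7], [8]
  1-simplices (15): [0,3], [0,6], [0,7], [0,8], [1,2], [1,7], [2,4], [3,4], [3,7], [4,6], [4,7], [4,8], [5,8], [6,7], [6,8]
  2-simplices (6): [0,3,7], [0,6,7], [0,6,8], [3,4,7], [4,6,7], [4,6,8]

giving chain groups C_0 ≅ Z^9, C_1 ≅ Z^15, C_2 ≅ Z^6.

∂_1: C_1 → C_0 is given by ∂[p,q] = [q] − [p]. For instance
  ∂[4,8] = [8] − [4].
This gives a 9×15 integer matrix of rank 8; reducing to Smith normal form yields diagonal entries (1,1,1,1,1,1,1,1).

Boundary ∂_2: C_2 → C_1 acts by ∂[p,q,r] = [q,r] − [p,r] + [p,q]. For instance
  ∂[4,6,8] = [6,8] − [4,8] + [4,6],
  ∂[3,4,7] = [4,7] − [3,7] + [3,4].
The resulting 15×6 matrix has rank 6, and its Smith normal form has invariant factors (1,1,1,1,1,1).

From H_k ≅ ker(∂_k) / im(∂_{k+1}) we obtain:

  H_0: rank C_0 − rank ∂_1 = 9 − 8 = 1, and the invariant factors of ∂_1 are all 1, so H_0 ≅ Z.
  H_1: rank ker ∂_1 − rank ∂_2 = (15 − 8) − 6 = 1, and the invariant factors of ∂_2 are all 1, so H_1 ≅ Z.
  H_2: rank ker ∂_2 − rank ∂_3 = (6 − 6) − 0 = 0, and there is no ∂_3, so H_2 ≅ 0.

H_0 = Z,  H_1 = Z,  H_2 = 0.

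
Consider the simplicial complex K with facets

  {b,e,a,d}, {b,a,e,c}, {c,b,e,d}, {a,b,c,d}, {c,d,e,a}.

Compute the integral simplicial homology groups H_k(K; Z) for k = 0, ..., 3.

We work with the vertex ordering a < b < c < d < e. The simplices of K, each written with vertices in increasing order, are:

  0-simplices (5): a, b, c, d, e
  1-simplices (10): ab, ac, ad, ae, bc, bd, be, cd, ce, de
  2-simplices (10): abc, abd, abe, acd, ace, ade, bcd, bce, bde, cde
  3-simplices (5): abcd, abce, abde, acde, bcde

Hence C_0 ≅ Z^5, C_1 ≅ Z^10, C_2 ≅ Z^10, C_3 ≅ Z^5.

The boundary map ∂_1: C_1 → C_0 maps an edge to its endpoints' difference, ∂[p,q] = q − p. For instance
  ∂de = e − d.
The resulting 5×10 matrix has rank 4, and its Smith normal form has invariant factors (1,1,1,1).

The boundary map ∂_2: C_2 → C_1 maps a triangle to the signed sum of its edges. For instance
  ∂bce = ce − be + bc,
  ∂bde = de − be + bd.
As a 10×10 matrix over Z this has rank 6, with invariant factors (1,1,1,1,1,1).

∂_3: C_3 → C_2 sends each 3-simplex σ to the alternating sum Σ_i (−1)^i (σ with its i-th vertex removed). For instance
  ∂bcde = cde − bde + bce − bcd,
  ∂abcd = bcd − acd + abd − abc.
The resulting 10×5 matrix has rank 4, and its Smith normal form has invariant factors (1,1,1,1).

Reading off H_k = ker ∂_k / im ∂_{k+1}:

  H_0: rank C_0 − rank ∂_1 = 5 − 4 = 1, and the invariant factors of ∂_1 are all 1, so H_0 = Z.
  H_1: rank ker ∂_1 − rank ∂_2 = (10 − 4) − 6 = 0, and the invariant factors of ∂_2 are all 1, so H_1 = 0.
  H_2: rank ker ∂_2 − rank ∂_3 = (10 − 6) − 4 = 0, and the invariant factors of ∂_3 are all 1, so H_2 = 0.
  H_3: rank ker ∂_3 − rank ∂_4 = (5 − 4) − 0 = 1, and there is no ∂_4, so H_3 = Z.

H_0 = Z,  H_1 = 0,  H_2 = 0,  H_3 = Z.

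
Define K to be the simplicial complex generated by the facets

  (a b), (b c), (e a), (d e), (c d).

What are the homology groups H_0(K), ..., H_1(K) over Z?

H_0 = Z,  H_1 = Z.

Order the vertices as a < b < c < d < e. Listing each simplex with vertices in this order, K has dimension 1 with simplices:

  0-simplices (5): a, b, c, d, e
  1-simplices (5): ab, ae, bc, cd, de

so the chain groups are C_0 ≅ Z^5, C_1 ≅ Z^5.

∂_1: C_1 → C_0 sends each edge [p,q] (with p < q) to q − p.
The resulting 5×5 matrix has rank 4, and its Smith normal form has invariant factors (1,1,1,1).

Now H_k = ker ∂_k / im ∂_{k+1}, so:

  H_0: rank C_0 − rank ∂_1 = 5 − 4 = 1, and the invariant factors of ∂_1 are all 1, so H_0 ≅ Z.
  H_1: rank ker ∂_1 − rank ∂_2 = (5 − 4) − 0 = 1, and there is no ∂_2, so H_1 ≅ Z.

As a check, the Euler characteristic is 5 − 5 = 0, which agrees with 1 − 1 = 0.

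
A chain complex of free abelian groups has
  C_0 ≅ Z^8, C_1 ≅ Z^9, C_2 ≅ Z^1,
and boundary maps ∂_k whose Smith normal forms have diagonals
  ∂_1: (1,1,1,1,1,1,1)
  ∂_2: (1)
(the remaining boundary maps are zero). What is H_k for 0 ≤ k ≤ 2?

H_0 = Z,  H_1 = Z,  H_2 = 0.

H_0: b_0 = 8 − 0 − 7 = 1; torsion from ∂_1 factors > 1: none. So H_0 = Z.
H_1: b_1 = 9 − 7 − 1 = 1; torsion from ∂_2 factors > 1: none. So H_1 = Z.
H_2: b_2 = 1 − 1 − 0 = 0; torsion from ∂_3 factors > 1: none. So H_2 = 0.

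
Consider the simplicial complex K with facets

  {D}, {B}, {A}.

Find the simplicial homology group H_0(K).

K has 3 vertices.
rank ∂_0 = 0, rank ∂_1 = 0 ⇒ b_0 = 3 − 0 − 0 = 3. So H_0 ≅ Z^3.

H_0 ≅ Z^3.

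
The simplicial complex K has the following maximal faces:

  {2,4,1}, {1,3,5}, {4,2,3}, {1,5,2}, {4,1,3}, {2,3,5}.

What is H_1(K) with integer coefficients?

We work with the vertex ordering 1 < 2 < 3 < 4 < 5. The simplices of K, each written with vertices in increasing order, are:

  0-simplices (5): [1], [2], [3], [4], [5]
  1-simplices (9): [1,2], [1,3], [1,4], [1,5], [2,3], [2,4], [2,5], [3,4], [3,5]
  2-simplices (6): [1,2,4], [1,2,5], [1,3,4], [1,3,5], [2,3,4], [2,3,5]

so the chain groups are C_0 ≅ Z^5, C_1 ≅ Z^9, C_2 ≅ Z^6.

∂_1: C_1 → C_0 is given by ∂[p,q] = [q] − [p]. For instance
  ∂[1,5] = [5] − [1].
As a 5×9 matrix over Z this has rank 4, with invariant factors (1,1,1,1).

The boundary map ∂_2: C_2 → C_1 sends each 2-simplex [p,q,r] to [q,r] − [p,r] + [p,q]. For instance
  ∂[1,2,4] = [2,4] − [1,4] + [1,2],
  ∂[1,3,5] = [3,5] − [1,5] + [1,3].
The 9×6 boundary matrix has rank 5 and Smith normal form diag(1,1,1,1,1).

Computing H_k = (kernel of ∂_k) / (image of ∂_{k+1}):

  H_1: rank ker ∂_1 − rank ∂_2 = (9 − 4) − 5 = 0, and the invariant factors of ∂_2 are all 1, so H_1 = 0.

H_1 = 0.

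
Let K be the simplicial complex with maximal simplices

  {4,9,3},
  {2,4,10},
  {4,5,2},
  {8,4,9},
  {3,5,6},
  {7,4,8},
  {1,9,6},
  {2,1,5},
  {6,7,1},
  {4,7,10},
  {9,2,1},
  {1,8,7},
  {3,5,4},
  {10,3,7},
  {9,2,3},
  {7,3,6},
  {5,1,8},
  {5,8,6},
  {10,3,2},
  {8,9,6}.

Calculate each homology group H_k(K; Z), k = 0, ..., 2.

H_0 ≅ Z,  H_1 ≅ Z × Z/2,  H_2 = 0.

Order the vertices as 1 < 2 < 3 < 4 < 5 < 6 < 7 < 8 < 9 < 10. Listing each simplex with vertices in this order, K has dimension 2 with simplices:

  0-simplices (10): [1], [2], [3], [4], [5], [6], [7], [8], [9], [10]
  1-simplices (30): (30 of them)
  2-simplices (20): (20 of them)

giving chain groups C_0 ≅ Z^10, C_1 ≅ Z^30, C_2 ≅ Z^20.

Boundary ∂_1: C_1 → C_0 maps an edge to its endpoints' difference, ∂[p,q] = q − p. For instance
  ∂[4,10] = [10] − [4].
As a 10×30 matrix over Z this has rank 9, with invariant factors (1,1,1,1,1,1,1,1,1).

Boundary ∂_2: C_2 → C_1 maps a triangle to the signed sum of its edges. For instance
  ∂[3,4,5] = [4,5] − [3,5] + [3,4],
  ∂[1,6,9] = [6,9] − [1,9] + [1,6].
The 30×20 boundary matrix has rank 20 and Smith normal form diag(1,1,1,1,1,1,1,1,1,1,1,1,1,1,1,1,1,1,1,2).

Computing H_k = (kernel of ∂_k) / (image of ∂_{k+1}):

  H_0: rank C_0 − rank ∂_1 = 10 − 9 = 1, and the invariant factors of ∂_1 are all 1, so H_0 ≅ Z.
  H_1: rank ker ∂_1 − rank ∂_2 = (30 − 9) − 20 = 1, and ∂_2 has invariant factor 2 > 1, so H_1 ≅ Z × Z/2.
  H_2: rank ker ∂_2 − rank ∂_3 = (20 − 20) − 0 = 0, and there is no ∂_3, so H_2 ≅ 0.

(K is a triangulation of the Klein bottle.)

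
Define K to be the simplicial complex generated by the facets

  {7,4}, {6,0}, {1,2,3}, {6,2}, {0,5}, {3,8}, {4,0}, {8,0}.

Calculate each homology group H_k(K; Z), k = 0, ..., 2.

H_0 = Z,  H_1 = Z,  H_2 = 0.

K has 9 vertices, 10 edges, 1 triangle.
rank ∂_0 = 0, rank ∂_1 = 8 ⇒ b_0 = 9 − 0 − 8 = 1; all invariant factors of ∂_1 are 1 so no torsion. So H_0 ≅ Z.
rank ∂_1 = 8, rank ∂_2 = 1 ⇒ b_1 = 10 − 8 − 1 = 1; all invariant factors of ∂_2 are 1 so no torsion. So H_1 ≅ Z.
rank ∂_2 = 1, rank ∂_3 = 0 ⇒ b_2 = 1 − 1 − 0 = 0. So H_2 ≅ 0.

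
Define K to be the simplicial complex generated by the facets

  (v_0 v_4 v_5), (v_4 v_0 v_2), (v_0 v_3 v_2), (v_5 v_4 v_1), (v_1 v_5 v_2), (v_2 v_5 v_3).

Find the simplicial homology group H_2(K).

H_2 ≅ 0.

K has 6 vertices, 12 edges, 6 triangles.
rank ∂_2 = 6, rank ∂_3 = 0 ⇒ b_2 = 6 − 6 − 0 = 0. So H_2 ≅ 0.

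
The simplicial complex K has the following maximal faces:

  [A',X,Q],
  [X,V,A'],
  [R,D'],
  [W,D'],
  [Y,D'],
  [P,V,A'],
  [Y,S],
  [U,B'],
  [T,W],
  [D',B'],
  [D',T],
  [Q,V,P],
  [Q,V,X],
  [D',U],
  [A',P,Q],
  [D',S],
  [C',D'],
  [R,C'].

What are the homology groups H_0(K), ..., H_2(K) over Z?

H_0 ≅ Z^2,  H_1 ≅ Z^4,  H_2 ≅ Z.

K has 14 vertices, 21 edges, 6 triangles.
rank ∂_0 = 0, rank ∂_1 = 12 ⇒ b_0 = 14 − 0 − 12 = 2; all invariant factors of ∂_1 are 1 so no torsion. So H_0 = Z^2.
rank ∂_1 = 12, rank ∂_2 = 5 ⇒ b_1 = 21 − 12 − 5 = 4; all invariant factors of ∂_2 are 1 so no torsion. So H_1 = Z^4.
rank ∂_2 = 5, rank ∂_3 = 0 ⇒ b_2 = 6 − 5 − 0 = 1. So H_2 = Z.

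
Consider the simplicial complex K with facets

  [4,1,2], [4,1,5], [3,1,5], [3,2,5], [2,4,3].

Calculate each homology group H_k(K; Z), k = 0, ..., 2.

We work with the vertex ordering 1 < 2 < 3 < 4 < 5. The simplices of K, each written with vertices in increasing order, are:

  0-simplices (5): [1], [2], [3], [4], [5]
  1-simplices (10): [1,2], [1,3], [1,4], [1,5], [2,3], [2,4], [2,5], [3,4], [3,5], [4,5]
  2-simplices (5): [1,2,4], [1,3,5], [1,4,5], [2,3,4], [2,3,5]

giving chain groups C_0 ≅ Z^5, C_1 ≅ Z^10, C_2 ≅ Z^5.

Boundary ∂_1: C_1 → C_0 is given by ∂[p,q] = [q] − [p].
The resulting 5×10 matrix has rank 4, and its Smith normal form has invariant factors (1,1,1,1).

∂_2: C_2 → C_1 sends each 2-simplex [p,q,r] to [q,r] − [p,r] + [p,q]. For instance
  ∂[1,3,5] = [3,5] − [1,5] + [1,3],
  ∂[2,3,4] = [3,4] − [2,4] + [2,3].
The resulting 10×5 matrix has rank 5, and its Smith normal form has invariant factors (1,1,1,1,1).

Now H_k = ker ∂_k / im ∂_{k+1}, so:

  H_0: rank C_0 − rank ∂_1 = 5 − 4 = 1, and the invariant factors of ∂_1 are all 1, so H_0 ≅ Z.
  H_1: rank ker ∂_1 − rank ∂_2 = (10 − 4) − 5 = 1, and the invariant factors of ∂_2 are all 1, so H_1 ≅ Z.
  H_2: rank ker ∂_2 − rank ∂_3 = (5 − 5) − 0 = 0, and there is no ∂_3, so H_2 ≅ 0.

As a check, the Euler characteristic is 5 − 10 + 5 = 0, which agrees with 1 − 1 + 0 = 0.
(K is a triangulation of the Möbius band.)

H_0 ≅ Z,  H_1 ≅ Z,  H_2 = 0.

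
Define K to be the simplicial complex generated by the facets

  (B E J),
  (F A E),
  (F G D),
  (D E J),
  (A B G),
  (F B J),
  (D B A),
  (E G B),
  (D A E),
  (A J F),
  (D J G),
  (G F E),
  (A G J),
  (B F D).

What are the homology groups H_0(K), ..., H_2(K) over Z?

H_0 = Z,  H_1 = Z^2,  H_2 = Z.

We work with the vertex ordering A < B < D < E < F < G < J. The simplices of K, each written with vertices in increasing order, are:

  0-simplices (7): A, B, D, E, F, G, J
  1-simplices (21): AB, AD, AE, AF, AG, AJ, BD, BE, BF, BG, BJ, DE, DF, DG, DJ, EF, EG, EJ, FG, FJ, GJ
  2-simplices (14): ABD, ABG, ADE, AEF, AFJ, AGJ, BDF, BEG, BEJ, BFJ, DEJ, DFG, DGJ, EFG

so the chain groups are C_0 ≅ Z^7, C_1 ≅ Z^21, C_2 ≅ Z^14.

Boundary ∂_1: C_1 → C_0 is given by ∂[p,q] = [q] − [p]. For instance
  ∂BJ = J − B.
As a 7×21 matrix over Z this has rank 6, with invariant factors (1,1,1,1,1,1).

The boundary map ∂_2: C_2 → C_1 acts by ∂[p,q,r] = [q,r] − [p,r] + [p,q]. For instance
  ∂BEG = EG − BG + BE,
  ∂AEF = EF − AF + AE.
This gives a 21×14 integer matrix of rank 13; reducing to Smith normal form yields diagonal entries (1,1,1,1,1,1,1,1,1,1,1,1,1).

Now H_k = ker ∂_k / im ∂_{k+1}, so:

  H_0: rank C_0 − rank ∂_1 = 7 − 6 = 1, and the invariant factors of ∂_1 are all 1, so H_0 = Z.
  H_1: rank ker ∂_1 − rank ∂_2 = (21 − 6) − 13 = 2, and the invariant factors of ∂_2 are all 1, so H_1 = Z^2.
  H_2: rank ker ∂_2 − rank ∂_3 = (14 − 13) − 0 = 1, and there is no ∂_3, so H_2 = Z.

As a check, the Euler characteristic is 7 − 21 + 14 = 0, which agrees with 1 − 2 + 1 = 0.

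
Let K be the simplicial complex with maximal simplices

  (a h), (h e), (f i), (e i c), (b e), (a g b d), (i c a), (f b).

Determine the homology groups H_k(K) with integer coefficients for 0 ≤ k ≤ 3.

Take the total order a < b < c < d < e < f < g < h < i on the vertex set. Then K (dimension 3) consists of the simplices:

  0-simplices (9): a, b, c, d, e, f, g, h, i
  1-simplices (16): ab, ac, ad, ag, ah, ai, bd, be, bf, bg, ce, ci, dg, eh, ei, fi
  2-simplices (6): abd, abg, aci, adg, bdg, cei
  3-simplices (1): abdg

so the chain groups are C_0 ≅ Z^9, C_1 ≅ Z^16, C_2 ≅ Z^6, C_3 ≅ Z^1.

∂_1: C_1 → C_0 is given by ∂[p,q] = [q] − [p]. For instance
  ∂ce = e − c.
The resulting 9×16 matrix has rank 8, and its Smith normal form has invariant factors (1,1,1,1,1,1,1,1).

Boundary ∂_2: C_2 → C_1 acts by ∂[p,q,r] = [q,r] − [p,r] + [p,q]. For instance
  ∂cei = ei − ci + ce,
  ∂abd = bd − ad + ab.
This gives a 16×6 integer matrix of rank 5; reducing to Smith normal form yields diagonal entries (1,1,1,1,1).

Boundary ∂_3: C_3 → C_2 sends each 3-simplex σ to the alternating sum Σ_i (−1)^i (σ with its i-th vertex removed). For instance
  ∂abdg = bdg − adg + abg − abd.
This gives a 6×1 integer matrix of rank 1; reducing to Smith normal form yields diagonal entries (1).

Computing H_k = (kernel of ∂_k) / (image of ∂_{k+1}):

  H_0: rank C_0 − rank ∂_1 = 9 − 8 = 1, and the invariant factors of ∂_1 are all 1, so H_0 = Z.
  H_1: rank ker ∂_1 − rank ∂_2 = (16 − 8) − 5 = 3, and the invariant factors of ∂_2 are all 1, so H_1 = Z^3.
  H_2: rank ker ∂_2 − rank ∂_3 = (6 − 5) − 1 = 0, and the invariant factors of ∂_3 are all 1, so H_2 = 0.
  H_3: rank ker ∂_3 − rank ∂_4 = (1 − 1) − 0 = 0, and there is no ∂_4, so H_3 = 0.

As a check, the Euler characteristic is 9 − 16 + 6 − 1 = -2, which agrees with 1 − 3 + 0 − 0 = -2.

H_0 = Z,  H_1 = Z^3,  H_2 = 0,  H_3 = 0.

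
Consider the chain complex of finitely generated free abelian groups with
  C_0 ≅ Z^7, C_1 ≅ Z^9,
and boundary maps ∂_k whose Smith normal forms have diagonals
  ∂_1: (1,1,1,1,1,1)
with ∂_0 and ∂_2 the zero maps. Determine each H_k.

H_0: b_0 = 7 − 0 − 6 = 1; torsion from ∂_1 factors > 1: none. So H_0 = Z.
H_1: b_1 = 9 − 6 − 0 = 3; torsion from ∂_2 factors > 1: none. So H_1 = Z^3.

H_0 = Z,  H_1 = Z^3.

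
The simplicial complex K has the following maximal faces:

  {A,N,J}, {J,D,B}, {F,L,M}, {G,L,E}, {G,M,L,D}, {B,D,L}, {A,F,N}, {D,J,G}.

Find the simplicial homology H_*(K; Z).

H_0 ≅ Z,  H_1 ≅ Z,  H_2 = 0,  H_3 = 0.

Fix the vertex order A < B < D < E < F < G < J < L < M < N and write every simplex with vertices in increasing order. Then dim K = 3 and the simplices of K are:

  0-simplices (10): A, B, D, E, F, G, J, L, M, N
  1-simplices (20): AF, AJ, AN, BD, BJ, BL, DG, DJ, DL, DM, EG, EL, FL, FM, FN, GJ, GL, GM, JN, LM
  2-simplices (11): AFN, AJN, BDJ, BDL, DGJ, DGL, DGM, DLM, EGL, FLM, GLM
  3-simplices (1): DGLM

Hence C_0 ≅ Z^10, C_1 ≅ Z^20, C_2 ≅ Z^11, C_3 ≅ Z^1.

The boundary map ∂_1: C_1 → C_0 sends each edge [p,q] (with p < q) to q − p. For instance
  ∂FM = M − F.
This gives a 10×20 integer matrix of rank 9; reducing to Smith normal form yields diagonal entries (1,1,1,1,1,1,1,1,1).

The boundary map ∂_2: C_2 → C_1 sends each 2-simplex [p,q,r] to [q,r] − [p,r] + [p,q]. For instance
  ∂AJN = JN − AN + AJ,
  ∂DLM = LM − DM + DL.
The 20×11 boundary matrix has rank 10 and Smith normal form diag(1,1,1,1,1,1,1,1,1,1).

Boundary ∂_3: C_3 → C_2 sends each 3-simplex σ to the alternating sum Σ_i (−1)^i (σ with its i-th vertex removed). For instance
  ∂DGLM = GLM − DLM + DGM − DGL.
As a 11×1 matrix over Z this has rank 1, with invariant factors (1).

Now H_k = ker ∂_k / im ∂_{k+1}, so:

  H_0: rank C_0 − rank ∂_1 = 10 − 9 = 1, and the invariant factors of ∂_1 are all 1, so H_0 = Z.
  H_1: rank ker ∂_1 − rank ∂_2 = (20 − 9) − 10 = 1, and the invariant factors of ∂_2 are all 1, so H_1 = Z.
  H_2: rank ker ∂_2 − rank ∂_3 = (11 − 10) − 1 = 0, and the invariant factors of ∂_3 are all 1, so H_2 = 0.
  H_3: rank ker ∂_3 − rank ∂_4 = (1 − 1) − 0 = 0, and there is no ∂_4, so H_3 = 0.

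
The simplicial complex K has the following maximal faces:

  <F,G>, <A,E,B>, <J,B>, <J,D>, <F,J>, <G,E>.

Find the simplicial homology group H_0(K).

H_0 = Z.

K has 7 vertices, 8 edges, 1 triangle.
rank ∂_0 = 0, rank ∂_1 = 6 ⇒ b_0 = 7 − 0 − 6 = 1; all invariant factors of ∂_1 are 1 so no torsion. So H_0 = Z.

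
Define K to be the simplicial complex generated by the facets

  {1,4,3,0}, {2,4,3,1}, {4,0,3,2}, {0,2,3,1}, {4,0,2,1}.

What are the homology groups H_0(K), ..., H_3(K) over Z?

H_0 ≅ Z,  H_1 = 0,  H_2 = 0,  H_3 ≅ Z.

K has 5 vertices, 10 edges, 10 triangles, 5 3-simplices.
rank ∂_0 = 0, rank ∂_1 = 4 ⇒ b_0 = 5 − 0 − 4 = 1; all invariant factors of ∂_1 are 1 so no torsion. So H_0 ≅ Z.
rank ∂_1 = 4, rank ∂_2 = 6 ⇒ b_1 = 10 − 4 − 6 = 0; all invariant factors of ∂_2 are 1 so no torsion. So H_1 ≅ 0.
rank ∂_2 = 6, rank ∂_3 = 4 ⇒ b_2 = 10 − 6 − 4 = 0; all invariant factors of ∂_3 are 1 so no torsion. So H_2 ≅ 0.
rank ∂_3 = 4, rank ∂_4 = 0 ⇒ b_3 = 5 − 4 − 0 = 1. So H_3 ≅ Z.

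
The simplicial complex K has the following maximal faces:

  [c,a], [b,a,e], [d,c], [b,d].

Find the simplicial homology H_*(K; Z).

H_0 ≅ Z,  H_1 ≅ Z,  H_2 = 0.

Take the total order a < b < c < d < e on the vertex set. Then K (dimension 2) consists of the simplices:

  0-simplices (5): a, b, c, d, e
  1-simplices (6): ab, ac, ae, bd, be, cd
  2-simplices (1): abe

so the chain groups are C_0 ≅ Z^5, C_1 ≅ Z^6, C_2 ≅ Z^1.

∂_1: C_1 → C_0 maps an edge to its endpoints' difference, ∂[p,q] = q − p. For instance
  ∂ab = b − a.
As a 5×6 matrix over Z this has rank 4, with invariant factors (1,1,1,1).

∂_2: C_2 → C_1 maps a triangle to the signed sum of its edges. For instance
  ∂abe = be − ae + ab.
The 6×1 boundary matrix has rank 1 and Smith normal form diag(1).

Reading off H_k = ker ∂_k / im ∂_{k+1}:

  H_0: rank C_0 − rank ∂_1 = 5 − 4 = 1, and the invariant factors of ∂_1 are all 1, so H_0 ≅ Z.
  H_1: rank ker ∂_1 − rank ∂_2 = (6 − 4) − 1 = 1, and the invariant factors of ∂_2 are all 1, so H_1 ≅ Z.
  H_2: rank ker ∂_2 − rank ∂_3 = (1 − 1) − 0 = 0, and there is no ∂_3, so H_2 ≅ 0.

As a check, the Euler characteristic is 5 − 6 + 1 = 0, which agrees with 1 − 1 + 0 = 0.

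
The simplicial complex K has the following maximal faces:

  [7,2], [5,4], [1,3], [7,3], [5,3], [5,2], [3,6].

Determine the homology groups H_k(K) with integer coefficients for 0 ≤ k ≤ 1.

H_0 = Z,  H_1 = Z.

We work with the vertex ordering 1 < 2 < 3 < 4 < 5 < 6 < 7. The simplices of K, each written with vertices in increasing order, are:

  0-simplices (7): [1], [2], [3], [4], [5], [6], [7]
  1-simplices (7): [1,3], [2,5], [2,7], [3,5], [3,6], [3,7], [4,5]

Hence C_0 ≅ Z^7, C_1 ≅ Z^7.

∂_1: C_1 → C_0 sends each edge [p,q] (with p < q) to q − p. For instance
  ∂[3,7] = [7] − [3].
This gives a 7×7 integer matrix of rank 6; reducing to Smith normal form yields diagonal entries (1,1,1,1,1,1).

From H_k ≅ ker(∂_k) / im(∂_{k+1}) we obtain:

  H_0: rank C_0 − rank ∂_1 = 7 − 6 = 1, and the invariant factors of ∂_1 are all 1, so H_0 = Z.
  H_1: rank ker ∂_1 − rank ∂_2 = (7 − 6) − 0 = 1, and there is no ∂_2, so H_1 = Z.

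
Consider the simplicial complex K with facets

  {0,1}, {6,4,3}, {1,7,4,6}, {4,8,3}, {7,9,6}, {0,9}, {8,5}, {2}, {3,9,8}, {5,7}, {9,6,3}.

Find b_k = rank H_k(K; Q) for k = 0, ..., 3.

b_0 = 2, b_1 = 2, b_2 = 0, b_3 = 0.

Take the total order 0 < 1 < 2 < 3 < 4 < 5 < 6 < 7 < 8 < 9 on the vertex set. Then K (dimension 3) consists of the simplices:

  0-simplices (10): [0], [1], [2], [3], [4], [5], [6], [7], [8], [9]
  1-simplices (18): [0,1], [0,9], [1,4], [1,6], [1,7], [3,4], [3,6], [3,8], [3,9], [4,6], [4,7], [4,8], [5,7], [5,8], [6,7], [6,9], [7,9], [8,9]
  2-simplices (9): [1,4,6], [1,4,7], [1,6,7], [3,4,6], [3,4,8], [3,6,9], [3,8,9], [4,6,7], [6,7,9]
  3-simplices (1): [1,4,6,7]

so the chain groups are C_0 ≅ Z^10, C_1 ≅ Z^18, C_2 ≅ Z^9, C_3 ≅ Z^1.

∂_1: C_1 → C_0 is given by ∂[p,q] = [q] − [p]. For instance
  ∂[3,8] = [8] − [3].
The resulting 10×18 matrix has rank 8, and its Smith normal form has invariant factors (1,1,1,1,1,1,1,1).

Boundary ∂_2: C_2 → C_1 acts by ∂[p,q,r] = [q,r] − [p,r] + [p,q]. For instance
  ∂[6,7,9] = [7,9] − [6,9] + [6,7],
  ∂[1,4,7] = [4,7] − [1,7] + [1,4].
The resulting 18×9 matrix has rank 8, and its Smith normal form has invariant factors (1,1,1,1,1,1,1,1).

∂_3: C_3 → C_2 sends each 3-simplex σ to the alternating sum Σ_i (−1)^i (σ with its i-th vertex removed). For instance
  ∂[1,4,6,7] = [4,6,7] − [1,6,7] + [1,4,7] − [1,4,6].
As a 9×1 matrix over Z this has rank 1, with invariant factors (1).

Reading off H_k = ker ∂_k / im ∂_{k+1}:

  H_0: rank C_0 − rank ∂_1 = 10 − 8 = 2, and the invariant factors of ∂_1 are all 1, so H_0 = Z^2.
  H_1: rank ker ∂_1 − rank ∂_2 = (18 − 8) − 8 = 2, and the invariant factors of ∂_2 are all 1, so H_1 = Z^2.
  H_2: rank ker ∂_2 − rank ∂_3 = (9 − 8) − 1 = 0, and the invariant factors of ∂_3 are all 1, so H_2 = 0.
  H_3: rank ker ∂_3 − rank ∂_4 = (1 − 1) − 0 = 0, and there is no ∂_4, so H_3 = 0.

Hence the Betti numbers are b_0 = 2, b_1 = 2, b_2 = 0, b_3 = 0.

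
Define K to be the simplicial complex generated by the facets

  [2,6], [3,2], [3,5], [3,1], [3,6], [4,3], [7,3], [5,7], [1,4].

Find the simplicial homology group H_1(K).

Take the total order 1 < 2 < 3 < 4 < 5 < 6 < 7 on the vertex set. Then K (dimension 1) consists of the simplices:

  0-simplices (7): [1], [2], [3], [4], [5], [6], [7]
  1-simplices (9): [1,3], [1,4], [2,3], [2,6], [3,4], [3,5], [3,6], [3,7], [5,7]

so the chain groups are C_0 ≅ Z^7, C_1 ≅ Z^9.

∂_1: C_1 → C_0 sends each edge [p,q] (with p < q) to q − p.
This gives a 7×9 integer matrix of rank 6; reducing to Smith normal form yields diagonal entries (1,1,1,1,1,1).

Now H_k = ker ∂_k / im ∂_{k+1}, so:

  H_1: rank ker ∂_1 − rank ∂_2 = (9 − 6) − 0 = 3, and there is no ∂_2, so H_1 = Z^3.

H_1 = Z^3.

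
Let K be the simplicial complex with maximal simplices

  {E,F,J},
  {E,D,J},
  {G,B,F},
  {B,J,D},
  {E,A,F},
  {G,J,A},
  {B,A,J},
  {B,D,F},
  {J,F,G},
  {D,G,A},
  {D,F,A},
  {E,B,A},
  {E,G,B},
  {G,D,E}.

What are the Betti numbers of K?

We work with the vertex ordering A < B < D < E < F < G < J. The simplices of K, each written with vertices in increasing order, are:

  0-simplices (7): A, B, D, E, F, G, J
  1-simplices (21): AB, AD, AE, AF, AG, AJ, BD, BE, BF, BG, BJ, DE, DF, DG, DJ, EF, EG, EJ, FG, FJ, GJ
  2-simplices (14): ABE, ABJ, ADF, ADG, AEF, AGJ, BDF, BDJ, BEG, BFG, DEG, DEJ, EFJ, FGJ

Hence C_0 ≅ Z^7, C_1 ≅ Z^21, C_2 ≅ Z^14.

The boundary map ∂_1: C_1 → C_0 sends each edge [p,q] (with p < q) to q − p. For instance
  ∂GJ = J − G.
As a 7×21 matrix over Z this has rank 6, with invariant factors (1,1,1,1,1,1).

The boundary map ∂_2: C_2 → C_1 sends each 2-simplex [p,q,r] to [q,r] − [p,r] + [p,q]. For instance
  ∂BFG = FG − BG + BF,
  ∂BDF = DF − BF + BD.
The resulting 21×14 matrix has rank 13, and its Smith normal form has invariant factors (1,1,1,1,1,1,1,1,1,1,1,1,1).

Computing H_k = (kernel of ∂_k) / (image of ∂_{k+1}):

  H_0: rank C_0 − rank ∂_1 = 7 − 6 = 1, and the invariant factors of ∂_1 are all 1, so H_0 ≅ Z.
  H_1: rank ker ∂_1 − rank ∂_2 = (21 − 6) − 13 = 2, and the invariant factors of ∂_2 are all 1, so H_1 ≅ Z^2.
  H_2: rank ker ∂_2 − rank ∂_3 = (14 − 13) − 0 = 1, and there is no ∂_3, so H_2 ≅ Z.

(K is a triangulation of the torus T^2.)

Hence the Betti numbers are b_0 = 1, b_1 = 2, b_2 = 1.

b_0 = 1, b_1 = 2, b_2 = 1.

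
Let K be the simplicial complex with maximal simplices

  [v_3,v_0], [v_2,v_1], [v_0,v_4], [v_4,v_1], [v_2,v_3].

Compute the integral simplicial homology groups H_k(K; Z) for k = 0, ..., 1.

We work with the vertex ordering v_0 < v_1 < v_2 < v_3 < v_4. The simplices of K, each written with vertices in increasing order, are:

  0-simplices (5): [v_0], [v_1], [v_2], [v_3], [v_4]
  1-simplices (5): [v_0,v_3], [v_0,v_4], [v_1,v_2], [v_1,v_4], [v_2,v_3]

giving chain groups C_0 ≅ Z^5, C_1 ≅ Z^5.

∂_1: C_1 → C_0 maps an edge to its endpoints' difference, ∂[p,q] = q − p.
The resulting 5×5 matrix has rank 4, and its Smith normal form has invariant factors (1,1,1,1).

Now H_k = ker ∂_k / im ∂_{k+1}, so:

  H_0: rank C_0 − rank ∂_1 = 5 − 4 = 1, and the invariant factors of ∂_1 are all 1, so H_0 ≅ Z.
  H_1: rank ker ∂_1 − rank ∂_2 = (5 − 4) − 0 = 1, and there is no ∂_2, so H_1 ≅ Z.

(K is a triangulation of the circle S^1.)

H_0 = Z,  H_1 = Z.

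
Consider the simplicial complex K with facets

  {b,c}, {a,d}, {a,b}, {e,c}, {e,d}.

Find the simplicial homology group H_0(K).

H_0 ≅ Z.

Take the total order a < b < c < d < e on the vertex set. Then K (dimension 1) consists of the simplices:

  0-simplices (5): a, b, c, d, e
  1-simplices (5): ab, ad, bc, ce, de

so the chain groups are C_0 ≅ Z^5, C_1 ≅ Z^5.

Boundary ∂_1: C_1 → C_0 sends each edge [p,q] (with p < q) to q − p. For instance
  ∂bc = c − b.
As a 5×5 matrix over Z this has rank 4, with invariant factors (1,1,1,1).

Computing H_k = (kernel of ∂_k) / (image of ∂_{k+1}):

  H_0: rank C_0 − rank ∂_1 = 5 − 4 = 1, and the invariant factors of ∂_1 are all 1, so H_0 = Z.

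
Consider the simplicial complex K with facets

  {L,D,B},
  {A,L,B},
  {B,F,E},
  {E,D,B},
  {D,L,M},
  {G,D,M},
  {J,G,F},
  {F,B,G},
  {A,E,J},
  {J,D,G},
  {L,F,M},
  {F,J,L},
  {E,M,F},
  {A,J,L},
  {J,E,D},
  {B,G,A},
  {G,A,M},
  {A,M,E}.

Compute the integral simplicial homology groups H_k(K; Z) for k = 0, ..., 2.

Take the total order A < B < D < E < F < G < J < L < M on the vertex set. Then K (dimension 2) consists of the simplices:

  0-simplices (9): A, B, D, E, F, G, J, L, M
  1-simplices (27): AB, AE, AG, AJ, AL, AM, BD, BE, BF, BG, BL, DE, DG, DJ, DL, DM, EF, EJ, EM, FG, FJ, FL, FM, GJ, GM, JL, LM
  2-simplices (18): ABG, ABL, AEJ, AEM, AGM, AJL, BDE, BDL, BEF, BFG, DEJ, DGJ, DGM, DLM, EFM, FGJ, FJL, FLM

giving chain groups C_0 ≅ Z^9, C_1 ≅ Z^27, C_2 ≅ Z^18.

∂_1: C_1 → C_0 is given by ∂[p,q] = [q] − [p].
This gives a 9×27 integer matrix of rank 8; reducing to Smith normal form yields diagonal entries (1,1,1,1,1,1,1,1).

∂_2: C_2 → C_1 maps a triangle to the signed sum of its edges. For instance
  ∂FGJ = GJ − FJ + FG,
  ∂BDL = DL − BL + BD.
The 27×18 boundary matrix has rank 17 and Smith normal form diag(1,1,1,1,1,1,1,1,1,1,1,1,1,1,1,1,1).

Computing H_k = (kernel of ∂_k) / (image of ∂_{k+1}):

  H_0: rank C_0 − rank ∂_1 = 9 − 8 = 1, and the invariant factors of ∂_1 are all 1, so H_0 ≅ Z.
  H_1: rank ker ∂_1 − rank ∂_2 = (27 − 8) − 17 = 2, and the invariant factors of ∂_2 are all 1, so H_1 ≅ Z^2.
  H_2: rank ker ∂_2 − rank ∂_3 = (18 − 17) − 0 = 1, and there is no ∂_3, so H_2 ≅ Z.

As a check, the Euler characteristic is 9 − 27 + 18 = 0, which agrees with 1 − 2 + 1 = 0.
(K is a triangulation of the torus T^2.)

H_0 ≅ Z,  H_1 ≅ Z^2,  H_2 ≅ Z.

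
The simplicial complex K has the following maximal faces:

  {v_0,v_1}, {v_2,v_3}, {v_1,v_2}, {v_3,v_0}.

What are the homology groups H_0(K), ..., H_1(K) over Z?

H_0 ≅ Z,  H_1 ≅ Z.

Take the total order v_0 < v_1 < v_2 < v_3 on the vertex set. Then K (dimension 1) consists of the simplices:

  0-simplices (4): [v_0], [v_1], [v_2], [v_3]
  1-simplices (4): [v_0,v_1], [v_0,v_3], [v_1,v_2], [v_2,v_3]

so the chain groups are C_0 ≅ Z^4, C_1 ≅ Z^4.

∂_1: C_1 → C_0 sends each edge [p,q] (with p < q) to q − p.
The resulting 4×4 matrix has rank 3, and its Smith normal form has invariant factors (1,1,1).

Reading off H_k = ker ∂_k / im ∂_{k+1}:

  H_0: rank C_0 − rank ∂_1 = 4 − 3 = 1, and the invariant factors of ∂_1 are all 1, so H_0 ≅ Z.
  H_1: rank ker ∂_1 − rank ∂_2 = (4 − 3) − 0 = 1, and there is no ∂_2, so H_1 ≅ Z.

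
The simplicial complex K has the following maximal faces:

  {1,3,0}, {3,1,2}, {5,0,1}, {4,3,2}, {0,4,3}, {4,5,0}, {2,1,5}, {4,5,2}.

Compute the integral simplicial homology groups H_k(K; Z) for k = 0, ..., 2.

Take the total order 0 < 1 < 2 < 3 < 4 < 5 on the vertex set. Then K (dimension 2) consists of the simplices:

  0-simplices (6): [0], [1], [2], [3], [4], [5]
  1-simplices (12): [0,1], [0,3], [0,4], [0,5], [1,2], [1,3], [1,5], [2,3], [2,4], [2,5], [3,4], [4,5]
  2-simplices (8): [0,1,3], [0,1,5], [0,3,4], [0,4,5], [1,2,3], [1,2,5], [2,3,4], [2,4,5]

giving chain groups C_0 ≅ Z^6, C_1 ≅ Z^12, C_2 ≅ Z^8.

Boundary ∂_1: C_1 → C_0 sends each edge [p,q] (with p < q) to q − p.
This gives a 6×12 integer matrix of rank 5; reducing to Smith normal form yields diagonal entries (1,1,1,1,1).

∂_2: C_2 → C_1 sends each 2-simplex [p,q,r] to [q,r] − [p,r] + [p,q]. For instance
  ∂[0,1,3] = [1,3] − [0,3] + [0,1],
  ∂[2,3,4] = [3,4] − [2,4] + [2,3].
This gives a 12×8 integer matrix of rank 7; reducing to Smith normal form yields diagonal entries (1,1,1,1,1,1,1).

From H_k ≅ ker(∂_k) / im(∂_{k+1}) we obtain:

  H_0: rank C_0 − rank ∂_1 = 6 − 5 = 1, and the invariant factors of ∂_1 are all 1, so H_0 = Z.
  H_1: rank ker ∂_1 − rank ∂_2 = (12 − 5) − 7 = 0, and the invariant factors of ∂_2 are all 1, so H_1 = 0.
  H_2: rank ker ∂_2 − rank ∂_3 = (8 − 7) − 0 = 1, and there is no ∂_3, so H_2 = Z.

H_0 ≅ Z,  H_1 = 0,  H_2 ≅ Z.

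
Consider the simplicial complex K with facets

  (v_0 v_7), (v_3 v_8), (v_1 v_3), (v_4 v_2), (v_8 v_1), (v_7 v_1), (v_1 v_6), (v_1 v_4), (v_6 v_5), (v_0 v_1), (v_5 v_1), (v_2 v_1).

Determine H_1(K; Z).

Fix the vertex order v_0 < v_1 < v_2 < v_3 < v_4 < v_5 < v_6 < v_7 < v_8 and write every simplex with vertices in increasing order. Then dim K = 1 and the simplices of K are:

  0-simplices (9): [v_0], [v_1], [v_2], [v_3], [v_4], [v_5], [v_6], [v_7], [v_8]
  1-simplices (12): [v_0,v_1], [v_0,v_7], [v_1,v_2], [v_1,v_3], [v_1,v_4], [v_1,v_5], [v_1,v_6], [v_1,v_7], [v_1,v_8], [v_2,v_4], [v_3,v_8], [v_5,v_6]

giving chain groups C_0 ≅ Z^9, C_1 ≅ Z^12.

The boundary map ∂_1: C_1 → C_0 maps an edge to its endpoints' difference, ∂[p,q] = q − p. For instance
  ∂[v_1,v_8] = [v_8] − [v_1].
As a 9×12 matrix over Z this has rank 8, with invariant factors (1,1,1,1,1,1,1,1).

From H_k ≅ ker(∂_k) / im(∂_{k+1}) we obtain:

  H_1: rank ker ∂_1 − rank ∂_2 = (12 − 8) − 0 = 4, and there is no ∂_2, so H_1 ≅ Z^4.

(K is a triangulation of a wedge of 4 circles.)

H_1 = Z^4.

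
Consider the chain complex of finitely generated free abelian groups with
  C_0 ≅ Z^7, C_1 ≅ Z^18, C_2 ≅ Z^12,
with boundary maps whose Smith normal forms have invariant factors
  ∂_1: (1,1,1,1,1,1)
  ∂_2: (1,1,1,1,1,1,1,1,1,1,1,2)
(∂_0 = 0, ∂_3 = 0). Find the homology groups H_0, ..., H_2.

H_0 ≅ Z,  H_1 ≅ Z/2,  H_2 = 0.

H_0: b_0 = 7 − 0 − 6 = 1; torsion from ∂_1 factors > 1: none. So H_0 ≅ Z.
H_1: b_1 = 18 − 6 − 12 = 0; torsion from ∂_2 factors > 1: [2]. So H_1 ≅ Z/2.
H_2: b_2 = 12 − 12 − 0 = 0; torsion from ∂_3 factors > 1: none. So H_2 ≅ 0.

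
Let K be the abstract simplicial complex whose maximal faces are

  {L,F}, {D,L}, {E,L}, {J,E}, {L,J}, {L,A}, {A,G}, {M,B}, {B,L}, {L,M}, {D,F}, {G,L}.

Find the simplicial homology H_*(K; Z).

We work with the vertex ordering A < B < D < E < F < G < J < L < M. The simplices of K, each written with vertices in increasing order, are:

  0-simplices (9): A, B, D, E, F, G, J, L, M
  1-simplices (12): AG, AL, BL, BM, DF, DL, EJ, EL, FL, GL, JL, LM

giving chain groups C_0 ≅ Z^9, C_1 ≅ Z^12.

∂_1: C_1 → C_0 is given by ∂[p,q] = [q] − [p]. For instance
  ∂EJ = J − E.
This gives a 9×12 integer matrix of rank 8; reducing to Smith normal form yields diagonal entries (1,1,1,1,1,1,1,1).

Reading off H_k = ker ∂_k / im ∂_{k+1}:

  H_0: rank C_0 − rank ∂_1 = 9 − 8 = 1, and the invariant factors of ∂_1 are all 1, so H_0 = Z.
  H_1: rank ker ∂_1 − rank ∂_2 = (12 − 8) − 0 = 4, and there is no ∂_2, so H_1 = Z^4.

H_0 = Z,  H_1 = Z^4.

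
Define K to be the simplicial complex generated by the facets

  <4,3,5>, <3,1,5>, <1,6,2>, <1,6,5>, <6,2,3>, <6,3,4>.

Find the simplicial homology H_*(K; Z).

H_0 ≅ Z,  H_1 ≅ Z,  H_2 = 0.

Order the vertices as 1 < 2 < 3 < 4 < 5 < 6. Listing each simplex with vertices in this order, K has dimension 2 with simplices:

  0-simplices (6): [1], [2], [3], [4], [5], [6]
  1-simplices (12): [1,2], [1,3], [1,5], [1,6], [2,3], [2,6], [3,4], [3,5], [3,6], [4,5], [4,6], [5,6]
  2-simplices (6): [1,2,6], [1,3,5], [1,5,6], [2,3,6], [3,4,5], [3,4,6]

so the chain groups are C_0 ≅ Z^6, C_1 ≅ Z^12, C_2 ≅ Z^6.

∂_1: C_1 → C_0 is given by ∂[p,q] = [q] − [p].
The 6×12 boundary matrix has rank 5 and Smith normal form diag(1,1,1,1,1).

The boundary map ∂_2: C_2 → C_1 sends each 2-simplex [p,q,r] to [q,r] − [p,r] + [p,q]. For instance
  ∂[1,2,6] = [2,6] − [1,6] + [1,2],
  ∂[3,4,5] = [4,5] − [3,5] + [3,4].
The 12×6 boundary matrix has rank 6 and Smith normal form diag(1,1,1,1,1,1).

From H_k ≅ ker(∂_k) / im(∂_{k+1}) we obtain:

  H_0: rank C_0 − rank ∂_1 = 6 − 5 = 1, and the invariant factors of ∂_1 are all 1, so H_0 = Z.
  H_1: rank ker ∂_1 − rank ∂_2 = (12 − 5) − 6 = 1, and the invariant factors of ∂_2 are all 1, so H_1 = Z.
  H_2: rank ker ∂_2 − rank ∂_3 = (6 − 6) − 0 = 0, and there is no ∂_3, so H_2 = 0.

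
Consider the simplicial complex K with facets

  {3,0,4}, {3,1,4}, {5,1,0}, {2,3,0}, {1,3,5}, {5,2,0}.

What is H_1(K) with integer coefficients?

H_1 ≅ Z.

Take the total order 0 < 1 < 2 < 3 < 4 < 5 on the vertex set. Then K (dimension 2) consists of the simplices:

  0-simplices (6): [0], [1], [2], [3], [4], [5]
  1-simplices (12): [0,1], [0,2], [0,3], [0,4], [0,5], [1,3], [1,4], [1,5], [2,3], [2,5], [3,4], [3,5]
  2-simplices (6): [0,1,5], [0,2,3], [0,2,5], [0,3,4], [1,3,4], [1,3,5]

so the chain groups are C_0 ≅ Z^6, C_1 ≅ Z^12, C_2 ≅ Z^6.

Boundary ∂_1: C_1 → C_0 maps an edge to its endpoints' difference, ∂[p,q] = q − p. For instance
  ∂[0,3] = [3] − [0].
The 6×12 boundary matrix has rank 5 and Smith normal form diag(1,1,1,1,1).

∂_2: C_2 → C_1 maps a triangle to the signed sum of its edges. For instance
  ∂[1,3,4] = [3,4] − [1,4] + [1,3],
  ∂[1,3,5] = [3,5] − [1,5] + [1,3].
As a 12×6 matrix over Z this has rank 6, with invariant factors (1,1,1,1,1,1).

Computing H_k = (kernel of ∂_k) / (image of ∂_{k+1}):

  H_1: rank ker ∂_1 − rank ∂_2 = (12 − 5) − 6 = 1, and the invariant factors of ∂_2 are all 1, so H_1 ≅ Z.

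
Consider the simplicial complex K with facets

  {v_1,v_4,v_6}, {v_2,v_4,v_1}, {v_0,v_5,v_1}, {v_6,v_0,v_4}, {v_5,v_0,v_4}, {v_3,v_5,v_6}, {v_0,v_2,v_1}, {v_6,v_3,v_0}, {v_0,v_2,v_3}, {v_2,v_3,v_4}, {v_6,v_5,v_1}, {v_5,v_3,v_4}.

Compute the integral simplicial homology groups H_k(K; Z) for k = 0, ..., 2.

H_0 = Z,  H_1 = Z/2Z,  H_2 = 0.

We work with the vertex ordering v_0 < v_1 < v_2 < v_3 < v_4 < v_5 < v_6. The simplices of K, each written with vertices in increasing order, are:

  0-simplices (7): [v_0], [v_1], [v_2], [v_3], [v_4], [v_5], [v_6]
  1-simplices (18): (18 of them)
  2-simplices (12): (12 of them)

so the chain groups are C_0 ≅ Z^7, C_1 ≅ Z^18, C_2 ≅ Z^12.

Boundary ∂_1: C_1 → C_0 is given by ∂[p,q] = [q] − [p]. For instance
  ∂[v_2,v_3] = [v_3] − [v_2].
The 7×18 boundary matrix has rank 6 and Smith normal form diag(1,1,1,1,1,1).

The boundary map ∂_2: C_2 → C_1 sends each 2-simplex [p,q,r] to [q,r] − [p,r] + [p,q]. For instance
  ∂[v_0,v_1,v_5] = [v_1,v_5] − [v_0,v_5] + [v_0,v_1],
  ∂[v_1,v_2,v_4] = [v_2,v_4] − [v_1,v_4] + [v_1,v_2].
This gives a 18×12 integer matrix of rank 12; reducing to Smith normal form yields diagonal entries (1,1,1,1,1,1,1,1,1,1,1,2).

Computing H_k = (kernel of ∂_k) / (image of ∂_{k+1}):

  H_0: rank C_0 − rank ∂_1 = 7 − 6 = 1, and the invariant factors of ∂_1 are all 1, so H_0 = Z.
  H_1: rank ker ∂_1 − rank ∂_2 = (18 − 6) − 12 = 0, and ∂_2 has invariant factor 2 > 1, so H_1 = Z/2Z.
  H_2: rank ker ∂_2 − rank ∂_3 = (12 − 12) − 0 = 0, and there is no ∂_3, so H_2 = 0.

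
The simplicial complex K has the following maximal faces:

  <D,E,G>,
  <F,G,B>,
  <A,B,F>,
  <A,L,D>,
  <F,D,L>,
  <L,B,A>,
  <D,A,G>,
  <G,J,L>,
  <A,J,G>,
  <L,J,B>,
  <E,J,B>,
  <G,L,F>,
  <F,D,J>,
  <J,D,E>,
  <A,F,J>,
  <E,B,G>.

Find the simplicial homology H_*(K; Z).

K has 8 vertices, 24 edges, 16 triangles.
rank ∂_0 = 0, rank ∂_1 = 7 ⇒ b_0 = 8 − 0 − 7 = 1; all invariant factors of ∂_1 are 1 so no torsion. So H_0 ≅ Z.
rank ∂_1 = 7, rank ∂_2 = 15 ⇒ b_1 = 24 − 7 − 15 = 2; all invariant factors of ∂_2 are 1 so no torsion. So H_1 ≅ Z^2.
rank ∂_2 = 15, rank ∂_3 = 0 ⇒ b_2 = 16 − 15 − 0 = 1. So H_2 ≅ Z.

H_0 = Z,  H_1 = Z^2,  H_2 = Z.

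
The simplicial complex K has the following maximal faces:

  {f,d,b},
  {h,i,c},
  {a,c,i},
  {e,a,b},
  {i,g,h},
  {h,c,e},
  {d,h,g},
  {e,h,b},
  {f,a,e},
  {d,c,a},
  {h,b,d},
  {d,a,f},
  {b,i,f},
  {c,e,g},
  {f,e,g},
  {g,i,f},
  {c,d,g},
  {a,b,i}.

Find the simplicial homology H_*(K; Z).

Order the vertices as a < b < c < d < e < f < g < h < i. Listing each simplex with vertices in this order, K has dimension 2 with simplices:

  0-simplices (9): a, b, c, d, e, f, g, h, i
  1-simplices (27): ab, ac, ad, ae, af, ai, bd, be, bf, bh, bi, cd, ce, cg, ch, ci, df, dg, dh, ef, eg, eh, fg, fi, gh, gi, hi
  2-simplices (18): abe, abi, acd, aci, adf, aef, bdf, bdh, beh, bfi, cdg, ceg, ceh, chi, dgh, efg, fgi, ghi

giving chain groups C_0 ≅ Z^9, C_1 ≅ Z^27, C_2 ≅ Z^18.

The boundary map ∂_1: C_1 → C_0 sends each edge [p,q] (with p < q) to q − p. For instance
  ∂bd = d − b.
This gives a 9×27 integer matrix of rank 8; reducing to Smith normal form yields diagonal entries (1,1,1,1,1,1,1,1).

∂_2: C_2 → C_1 acts by ∂[p,q,r] = [q,r] − [p,r] + [p,q]. For instance
  ∂abe = be − ae + ab,
  ∂abi = bi − ai + ab.
The resulting 27×18 matrix has rank 18, and its Smith normal form has invariant factors (1,1,1,1,1,1,1,1,1,1,1,1,1,1,1,1,1,2).

Computing H_k = (kernel of ∂_k) / (image of ∂_{k+1}):

  H_0: rank C_0 − rank ∂_1 = 9 − 8 = 1, and the invariant factors of ∂_1 are all 1, so H_0 ≅ Z.
  H_1: rank ker ∂_1 − rank ∂_2 = (27 − 8) − 18 = 1, and ∂_2 has invariant factor 2 > 1, so H_1 ≅ Z ⊕ Z/2.
  H_2: rank ker ∂_2 − rank ∂_3 = (18 − 18) − 0 = 0, and there is no ∂_3, so H_2 ≅ 0.

H_0 ≅ Z,  H_1 ≅ Z ⊕ Z/2,  H_2 = 0.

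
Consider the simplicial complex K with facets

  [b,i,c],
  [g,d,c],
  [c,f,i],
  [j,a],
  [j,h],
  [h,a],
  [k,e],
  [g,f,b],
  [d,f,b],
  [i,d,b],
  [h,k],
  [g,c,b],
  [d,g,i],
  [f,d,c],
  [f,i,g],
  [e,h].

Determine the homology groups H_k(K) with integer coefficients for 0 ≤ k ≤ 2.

H_0 ≅ Z^2,  H_1 ≅ Z^2 ⊕ Z/2,  H_2 = 0.

Fix the vertex order a < b < c < d < e < f < g < h < i < j < k and write every simplex with vertices in increasing order. Then dim K = 2 and the simplices of K are:

  0-simplices (11): a, b, c, d, e, f, g, h, i, j, k
  1-simplices (21): ah, aj, bc, bd, bf, bg, bi, cd, cf, cg, ci, df, dg, di, eh, ek, fg, fi, gi, hj, hk
  2-simplices (10): bcg, bci, bdf, bdi, bfg, cdf, cdg, cfi, dgi, fgi

so the chain groups are C_0 ≅ Z^11, C_1 ≅ Z^21, C_2 ≅ Z^10.

The boundary map ∂_1: C_1 → C_0 is given by ∂[p,q] = [q] − [p]. For instance
  ∂bi = i − b.
The 11×21 boundary matrix has rank 9 and Smith normal form diag(1,1,1,1,1,1,1,1,1).

∂_2: C_2 → C_1 maps a triangle to the signed sum of its edges. For instance
  ∂bfg = fg − bg + bf,
  ∂cfi = fi − ci + cf.
This gives a 21×10 integer matrix of rank 10; reducing to Smith normal form yields diagonal entries (1,1,1,1,1,1,1,1,1,2).

Now H_k = ker ∂_k / im ∂_{k+1}, so:

  H_0: rank C_0 − rank ∂_1 = 11 − 9 = 2, and the invariant factors of ∂_1 are all 1, so H_0 ≅ Z^2.
  H_1: rank ker ∂_1 − rank ∂_2 = (21 − 9) − 10 = 2, and ∂_2 has invariant factor 2 > 1, so H_1 ≅ Z^2 ⊕ Z/2.
  H_2: rank ker ∂_2 − rank ∂_3 = (10 − 10) − 0 = 0, and there is no ∂_3, so H_2 ≅ 0.

As a check, the Euler characteristic is 11 − 21 + 10 = 0, which agrees with 2 − 2 + 0 = 0.
(K is a triangulation of the disjoint union of the real projective plane RP^2 and a wedge of 2 circles.)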